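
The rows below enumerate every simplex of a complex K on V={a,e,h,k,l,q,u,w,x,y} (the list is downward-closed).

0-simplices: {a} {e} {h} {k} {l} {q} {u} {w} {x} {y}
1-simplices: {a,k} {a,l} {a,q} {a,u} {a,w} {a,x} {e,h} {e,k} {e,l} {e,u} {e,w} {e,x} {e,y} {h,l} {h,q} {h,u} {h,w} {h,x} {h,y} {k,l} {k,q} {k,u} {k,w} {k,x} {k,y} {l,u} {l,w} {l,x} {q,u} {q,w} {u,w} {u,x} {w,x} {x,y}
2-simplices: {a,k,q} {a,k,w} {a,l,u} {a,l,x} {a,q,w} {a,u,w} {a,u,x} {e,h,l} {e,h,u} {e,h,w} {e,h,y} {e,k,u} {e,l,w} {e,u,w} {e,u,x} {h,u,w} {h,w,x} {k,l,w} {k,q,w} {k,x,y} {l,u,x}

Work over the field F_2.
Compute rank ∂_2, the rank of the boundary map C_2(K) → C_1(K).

rank∂_2=18

n_0=10 n_1=34 n_2=21  [Z2]
∂1: piv[ak,al,aq,au,aw,ax,eh,ek,ey] rk=9  ker:el,eu,ew,ex,hl,hq,hu,hw,hx,hy,kl,kq,ku,kw,kx,ky,lu,lw,lx,qu,qw,uw,ux,wx,xy
∂2: piv[akq,akw,alu,alx,aqw,auw,aux,ehl,ehu,ehw,ehy,eku,elw,euw,eux,hwx,klw,kxy] rk=18  ker:huw,kqw,lux
rk∂_2=18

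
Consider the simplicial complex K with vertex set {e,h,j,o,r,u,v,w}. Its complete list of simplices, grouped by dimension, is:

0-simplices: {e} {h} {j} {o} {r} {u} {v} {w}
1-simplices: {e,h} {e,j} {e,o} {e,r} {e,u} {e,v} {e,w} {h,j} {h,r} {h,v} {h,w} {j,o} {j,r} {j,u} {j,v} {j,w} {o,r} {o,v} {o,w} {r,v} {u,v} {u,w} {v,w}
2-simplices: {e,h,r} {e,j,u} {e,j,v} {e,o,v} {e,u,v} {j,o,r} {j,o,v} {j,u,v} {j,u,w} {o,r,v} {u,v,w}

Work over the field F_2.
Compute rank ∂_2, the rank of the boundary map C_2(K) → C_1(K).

n_0=8 n_1=23 n_2=11  [Z2]
∂1: piv[eh,ej,eo,er,eu,ev,ew] rk=7  ker:hj,hr,hv,hw,jo,jr,ju,jv,jw,or,ov,ow,rv,uv,uw,vw
∂2: piv[ehr,eju,ejv,eov,euv,jor,jov,juw,orv,uvw] rk=10  ker:juv
rk∂_2=10

rank∂_2=10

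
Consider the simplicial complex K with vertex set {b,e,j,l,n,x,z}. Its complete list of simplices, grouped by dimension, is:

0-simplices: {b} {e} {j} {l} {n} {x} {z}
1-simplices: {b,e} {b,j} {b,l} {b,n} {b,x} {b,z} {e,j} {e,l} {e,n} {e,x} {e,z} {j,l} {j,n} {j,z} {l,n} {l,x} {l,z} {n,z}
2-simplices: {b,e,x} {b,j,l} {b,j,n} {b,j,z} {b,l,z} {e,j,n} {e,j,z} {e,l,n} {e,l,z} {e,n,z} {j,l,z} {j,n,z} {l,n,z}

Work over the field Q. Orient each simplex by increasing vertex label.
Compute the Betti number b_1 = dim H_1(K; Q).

n_0=7 n_1=18 n_2=13  [Q]
∂1: piv[be,bj,bl,bn,bx,bz] rk=6  ker:ej,el,en,ex,ez,jl,jn,jz,ln,lx,lz,nz
∂2: piv[bex,bjl,bjn,bjz,blz,ejn,ejz,eln,elz,enz] rk=10  ker:jlz,jnz,lnz
b_1=(18−6)−10=2

b_1=2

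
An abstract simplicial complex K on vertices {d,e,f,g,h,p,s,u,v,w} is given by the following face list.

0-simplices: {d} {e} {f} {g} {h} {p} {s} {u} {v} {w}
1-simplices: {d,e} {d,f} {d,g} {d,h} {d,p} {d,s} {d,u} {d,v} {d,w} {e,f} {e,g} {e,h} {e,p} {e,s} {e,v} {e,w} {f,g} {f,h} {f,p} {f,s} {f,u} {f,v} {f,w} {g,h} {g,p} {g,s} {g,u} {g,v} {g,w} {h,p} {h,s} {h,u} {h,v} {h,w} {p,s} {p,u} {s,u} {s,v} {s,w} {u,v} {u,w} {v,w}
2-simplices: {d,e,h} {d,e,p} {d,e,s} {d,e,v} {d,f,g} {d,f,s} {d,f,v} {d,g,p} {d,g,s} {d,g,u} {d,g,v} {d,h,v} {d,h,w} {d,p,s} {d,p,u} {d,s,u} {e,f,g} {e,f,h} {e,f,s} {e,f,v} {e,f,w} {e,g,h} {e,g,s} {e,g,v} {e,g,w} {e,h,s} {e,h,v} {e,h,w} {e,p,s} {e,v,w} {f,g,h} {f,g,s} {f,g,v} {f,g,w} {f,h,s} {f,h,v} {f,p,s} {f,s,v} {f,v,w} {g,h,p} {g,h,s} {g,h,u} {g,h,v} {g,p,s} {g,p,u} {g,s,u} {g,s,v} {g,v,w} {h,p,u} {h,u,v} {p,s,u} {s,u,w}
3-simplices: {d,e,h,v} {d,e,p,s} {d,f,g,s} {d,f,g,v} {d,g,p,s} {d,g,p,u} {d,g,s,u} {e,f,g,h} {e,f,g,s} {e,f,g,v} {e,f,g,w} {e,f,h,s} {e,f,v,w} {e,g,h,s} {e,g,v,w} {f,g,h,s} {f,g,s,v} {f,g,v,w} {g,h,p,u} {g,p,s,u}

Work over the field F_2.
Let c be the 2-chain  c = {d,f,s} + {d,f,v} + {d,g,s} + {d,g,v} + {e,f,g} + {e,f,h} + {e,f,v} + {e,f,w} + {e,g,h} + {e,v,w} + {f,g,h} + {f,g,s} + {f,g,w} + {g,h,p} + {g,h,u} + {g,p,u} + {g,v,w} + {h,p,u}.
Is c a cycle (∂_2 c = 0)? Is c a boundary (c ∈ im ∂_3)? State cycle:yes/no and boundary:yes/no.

n_0=10 n_1=42 n_2=52 n_3=20  [Z2]
∂1: piv[de,df,dg,dh,dp,ds,du,dv,dw] rk=9  ker:ef,eg,eh,ep,es,ev,ew,fg,fh,fp,fs,fu,fv,fw,gh,gp,gs,gu,gv,gw,hp,hs,hu,hv,hw,ps,pu,su,sv,sw,uv,uw,vw
∂2: piv[deh,dep,des,dev,dfg,dfs,dfv,dgp,dgs,dgu,dgv,dhv,dhw,dps,dpu,dsu,efg,efh,efs,efw,egh,egw,ehs,ehw,evw,fps,fsv,ghp,ghu,huv,suw] rk=31  ker:efv,egs,egv,ehv,eps,fgh,fgs,fgv,fgw,fhs,fhv,fvw,ghs,ghv,gps,gpu,gsu,gsv,gvw,hpu,psu
∂3: piv[dehv,deps,dfgs,dfgv,dgps,dgpu,dgsu,efgh,efgs,efgv,efgw,efhs,efvw,eghs,egvw,fgsv,ghpu,gpsu] rk=18  ker:fghs,fgvw
∂2c = 0
c vs im∂3: reduces to 0 ⇒ boundary

cycle:yes boundary:yes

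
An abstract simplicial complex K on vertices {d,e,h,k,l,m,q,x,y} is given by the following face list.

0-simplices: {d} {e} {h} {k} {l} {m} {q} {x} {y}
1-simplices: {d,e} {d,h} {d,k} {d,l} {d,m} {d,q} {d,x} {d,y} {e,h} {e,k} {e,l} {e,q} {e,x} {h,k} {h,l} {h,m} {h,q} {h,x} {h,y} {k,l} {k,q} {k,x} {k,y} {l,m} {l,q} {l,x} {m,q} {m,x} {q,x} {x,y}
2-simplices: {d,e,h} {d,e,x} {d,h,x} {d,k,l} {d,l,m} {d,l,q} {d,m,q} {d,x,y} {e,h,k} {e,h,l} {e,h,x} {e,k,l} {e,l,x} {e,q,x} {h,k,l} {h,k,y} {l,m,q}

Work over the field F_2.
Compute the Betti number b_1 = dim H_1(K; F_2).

n_0=9 n_1=30 n_2=17  [Z2]
∂1: piv[de,dh,dk,dl,dm,dq,dx,dy] rk=8  ker:eh,ek,el,eq,ex,hk,hl,hm,hq,hx,hy,kl,kq,kx,ky,lm,lq,lx,mq,mx,qx,xy
∂2: piv[deh,dex,dhx,dkl,dlm,dlq,dmq,dxy,ehk,ehl,ekl,elx,eqx,hky] rk=14  ker:ehx,hkl,lmq
b_1=(30−8)−14=8

b_1=8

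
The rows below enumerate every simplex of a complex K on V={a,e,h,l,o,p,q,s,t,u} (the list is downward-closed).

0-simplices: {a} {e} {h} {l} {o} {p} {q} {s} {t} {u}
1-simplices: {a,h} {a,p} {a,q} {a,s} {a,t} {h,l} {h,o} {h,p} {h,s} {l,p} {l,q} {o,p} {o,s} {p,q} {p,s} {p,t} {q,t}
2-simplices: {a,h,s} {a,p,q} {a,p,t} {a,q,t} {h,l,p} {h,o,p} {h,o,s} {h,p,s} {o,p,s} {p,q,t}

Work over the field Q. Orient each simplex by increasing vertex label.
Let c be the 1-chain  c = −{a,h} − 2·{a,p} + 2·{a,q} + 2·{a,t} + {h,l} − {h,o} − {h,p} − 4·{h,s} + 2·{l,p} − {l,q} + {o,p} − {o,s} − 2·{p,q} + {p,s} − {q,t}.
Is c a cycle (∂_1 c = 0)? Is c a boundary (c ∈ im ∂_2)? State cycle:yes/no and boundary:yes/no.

n_0=10 n_1=17 n_2=10  [Q]
∂1: piv[ah,ap,aq,as,at,hl,ho] rk=7  ker:hp,hs,lp,lq,op,os,pq,ps,pt,qt
∂2: piv[ahs,apq,apt,aqt,hlp,hop,hos,hps] rk=8  ker:ops,pqt
∂1c = −{a} + 4·{h} − {o} + {p} − 4·{s} + {t}

cycle:no boundary:no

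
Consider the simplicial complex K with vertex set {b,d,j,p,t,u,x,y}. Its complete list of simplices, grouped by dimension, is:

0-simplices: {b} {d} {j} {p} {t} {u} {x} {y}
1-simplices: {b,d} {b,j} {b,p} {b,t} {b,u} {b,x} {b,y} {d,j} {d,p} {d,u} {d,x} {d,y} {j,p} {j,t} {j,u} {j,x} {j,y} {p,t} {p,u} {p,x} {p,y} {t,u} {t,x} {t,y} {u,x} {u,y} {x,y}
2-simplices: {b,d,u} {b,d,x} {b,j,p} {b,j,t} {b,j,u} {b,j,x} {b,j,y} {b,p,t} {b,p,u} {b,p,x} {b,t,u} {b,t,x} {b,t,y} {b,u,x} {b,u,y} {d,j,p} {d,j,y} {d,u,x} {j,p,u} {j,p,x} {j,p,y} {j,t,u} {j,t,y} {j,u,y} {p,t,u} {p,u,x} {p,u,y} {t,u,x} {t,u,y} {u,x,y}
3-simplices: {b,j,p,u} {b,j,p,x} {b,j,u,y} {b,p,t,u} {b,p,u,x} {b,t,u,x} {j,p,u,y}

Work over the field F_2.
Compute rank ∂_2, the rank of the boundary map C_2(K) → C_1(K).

rank∂_2=19

n_0=8 n_1=27 n_2=30 n_3=7  [Z2]
∂1: piv[bd,bj,bp,bt,bu,bx,by] rk=7  ker:dj,dp,du,dx,dy,jp,jt,ju,jx,jy,pt,pu,px,py,tu,tx,ty,ux,uy,xy
∂2: piv[bdu,bdx,bjp,bjt,bju,bjx,bjy,bpt,bpu,bpx,btu,btx,bty,bux,buy,djp,djy,jpy,uxy] rk=19  ker:dux,jpu,jpx,jtu,jty,juy,ptu,pux,puy,tux,tuy
∂3: piv[bjpu,bjpx,bjuy,bptu,bpux,btux,jpuy] rk=7
rk∂_2=19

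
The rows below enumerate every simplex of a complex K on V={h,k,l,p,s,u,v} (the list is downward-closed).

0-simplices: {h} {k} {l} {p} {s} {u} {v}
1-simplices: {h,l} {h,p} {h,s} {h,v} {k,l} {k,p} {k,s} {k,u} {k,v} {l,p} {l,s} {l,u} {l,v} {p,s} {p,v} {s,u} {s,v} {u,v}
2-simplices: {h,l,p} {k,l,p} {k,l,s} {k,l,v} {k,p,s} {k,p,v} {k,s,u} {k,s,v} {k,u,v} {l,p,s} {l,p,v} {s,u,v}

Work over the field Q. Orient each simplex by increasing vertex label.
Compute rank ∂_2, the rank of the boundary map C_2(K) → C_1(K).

n_0=7 n_1=18 n_2=12  [Q]
∂1: piv[hl,hp,hs,hv,kl,ku] rk=6  ker:kp,ks,kv,lp,ls,lu,lv,ps,pv,su,sv,uv
∂2: piv[hlp,klp,kls,klv,kps,kpv,ksu,ksv,kuv] rk=9  ker:lps,lpv,suv
rk∂_2=9

rank∂_2=9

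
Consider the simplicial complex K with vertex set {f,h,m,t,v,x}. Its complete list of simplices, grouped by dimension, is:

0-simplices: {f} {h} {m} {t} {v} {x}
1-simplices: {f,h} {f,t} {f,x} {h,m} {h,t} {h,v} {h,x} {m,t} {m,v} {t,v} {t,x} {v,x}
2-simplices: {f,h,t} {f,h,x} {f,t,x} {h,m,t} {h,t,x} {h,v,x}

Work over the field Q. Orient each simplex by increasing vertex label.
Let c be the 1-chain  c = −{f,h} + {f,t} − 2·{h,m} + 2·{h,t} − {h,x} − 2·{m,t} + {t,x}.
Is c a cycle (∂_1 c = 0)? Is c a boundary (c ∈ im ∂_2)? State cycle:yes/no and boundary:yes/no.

cycle:yes boundary:yes

n_0=6 n_1=12 n_2=6  [Q]
∂1: piv[fh,ft,fx,hm,hv] rk=5  ker:ht,hx,mt,mv,tv,tx,vx
∂2: piv[fht,fhx,ftx,hmt,hvx] rk=5  ker:htx
∂1c = 0
c vs im∂2: reduces to 0 ⇒ boundary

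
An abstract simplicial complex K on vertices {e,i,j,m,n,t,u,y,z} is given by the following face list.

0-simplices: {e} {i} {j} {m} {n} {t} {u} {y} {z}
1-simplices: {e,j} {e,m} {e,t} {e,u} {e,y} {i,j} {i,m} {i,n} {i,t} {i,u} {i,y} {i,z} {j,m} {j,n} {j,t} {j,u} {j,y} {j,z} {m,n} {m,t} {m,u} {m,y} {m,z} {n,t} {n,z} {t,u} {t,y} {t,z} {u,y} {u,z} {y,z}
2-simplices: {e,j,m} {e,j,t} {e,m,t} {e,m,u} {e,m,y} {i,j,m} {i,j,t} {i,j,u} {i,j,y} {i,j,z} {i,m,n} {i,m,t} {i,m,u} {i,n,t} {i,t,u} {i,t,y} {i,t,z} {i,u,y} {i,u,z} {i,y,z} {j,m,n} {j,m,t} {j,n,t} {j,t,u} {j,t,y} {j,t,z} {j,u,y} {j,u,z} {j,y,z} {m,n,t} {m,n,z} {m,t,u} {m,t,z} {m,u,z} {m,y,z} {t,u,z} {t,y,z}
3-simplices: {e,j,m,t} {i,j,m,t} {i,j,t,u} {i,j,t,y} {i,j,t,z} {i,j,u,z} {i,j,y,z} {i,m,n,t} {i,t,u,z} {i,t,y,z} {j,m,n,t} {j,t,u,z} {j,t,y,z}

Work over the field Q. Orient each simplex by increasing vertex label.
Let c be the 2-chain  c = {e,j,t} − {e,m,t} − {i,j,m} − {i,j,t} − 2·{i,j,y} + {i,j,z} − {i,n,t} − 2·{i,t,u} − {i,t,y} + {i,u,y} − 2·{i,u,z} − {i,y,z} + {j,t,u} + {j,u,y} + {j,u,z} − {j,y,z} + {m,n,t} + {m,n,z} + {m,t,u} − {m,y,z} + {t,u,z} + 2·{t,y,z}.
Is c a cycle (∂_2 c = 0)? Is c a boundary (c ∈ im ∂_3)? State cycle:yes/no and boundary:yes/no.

cycle:no boundary:no

n_0=9 n_1=31 n_2=37 n_3=13  [Q]
∂1: piv[ej,em,et,eu,ey,ij,in,iz] rk=8  ker:im,it,iu,iy,jm,jn,jt,ju,jy,jz,mn,mt,mu,my,mz,nt,nz,tu,ty,tz,uy,uz,yz
∂2: piv[ejm,ejt,emt,emu,emy,ijm,ijt,iju,ijy,ijz,imn,imu,int,itu,ity,itz,iuy,iuz,iyz,jmn,mnz,mtz,myz] rk=23  ker:imt,jmt,jnt,jtu,jty,jtz,juy,juz,jyz,mnt,mtu,muz,tuz,tyz
∂3: piv[ejmt,ijmt,ijtu,ijty,ijtz,ijuz,ijyz,imnt,ituz,ityz,jmnt] rk=11  ker:jtuz,jtyz
∂2c = {e,j} − {e,m} − 3·{i,j} + {i,m} − {i,n} − {i,t} + {i,u} + {i,y} + 2·{i,z} − {j,m} + {j,t} + {j,u} − 4·{j,y} + {j,z} + 2·{m,n} − {m,t} − {m,u} − {m,y} + {n,z} + {t,u} + {t,y} − 3·{t,z} + 2·{u,y} − {y,z}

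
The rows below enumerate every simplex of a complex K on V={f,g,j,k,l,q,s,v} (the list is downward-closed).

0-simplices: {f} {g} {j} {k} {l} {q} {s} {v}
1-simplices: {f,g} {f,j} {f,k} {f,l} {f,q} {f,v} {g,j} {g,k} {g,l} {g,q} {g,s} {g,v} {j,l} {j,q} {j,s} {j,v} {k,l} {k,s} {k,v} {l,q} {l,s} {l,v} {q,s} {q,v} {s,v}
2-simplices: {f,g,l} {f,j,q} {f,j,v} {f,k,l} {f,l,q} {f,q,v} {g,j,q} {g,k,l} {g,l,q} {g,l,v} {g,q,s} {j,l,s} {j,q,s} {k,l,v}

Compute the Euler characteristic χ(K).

χ(K)=-3

n_0=8 n_1=25 n_2=14
χ=+8−25+14=-3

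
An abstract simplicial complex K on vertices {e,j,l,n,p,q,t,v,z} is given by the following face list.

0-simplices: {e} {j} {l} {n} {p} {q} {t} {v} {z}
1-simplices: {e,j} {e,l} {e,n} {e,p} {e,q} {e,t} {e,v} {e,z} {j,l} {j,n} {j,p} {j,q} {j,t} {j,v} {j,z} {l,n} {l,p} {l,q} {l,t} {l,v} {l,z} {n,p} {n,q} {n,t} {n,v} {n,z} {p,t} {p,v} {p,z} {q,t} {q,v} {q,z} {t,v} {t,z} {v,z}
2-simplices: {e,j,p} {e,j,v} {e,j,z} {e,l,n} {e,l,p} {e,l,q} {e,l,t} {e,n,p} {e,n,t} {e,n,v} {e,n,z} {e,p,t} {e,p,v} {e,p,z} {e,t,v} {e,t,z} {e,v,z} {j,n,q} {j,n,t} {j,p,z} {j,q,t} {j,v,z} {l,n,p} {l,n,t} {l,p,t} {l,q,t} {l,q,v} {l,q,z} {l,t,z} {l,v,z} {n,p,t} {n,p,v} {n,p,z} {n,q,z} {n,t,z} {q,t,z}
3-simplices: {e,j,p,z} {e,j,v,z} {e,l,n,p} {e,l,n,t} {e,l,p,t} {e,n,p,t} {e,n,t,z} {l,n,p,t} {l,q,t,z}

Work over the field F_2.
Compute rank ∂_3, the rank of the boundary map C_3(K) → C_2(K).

n_0=9 n_1=35 n_2=36 n_3=9  [Z2]
∂1: piv[ej,el,en,ep,eq,et,ev,ez] rk=8  ker:jl,jn,jp,jq,jt,jv,jz,ln,lp,lq,lt,lv,lz,np,nq,nt,nv,nz,pt,pv,pz,qt,qv,qz,tv,tz,vz
∂2: piv[ejp,ejv,ejz,eln,elp,elq,elt,enp,ent,env,enz,ept,epv,epz,etv,etz,evz,jnq,jnt,jqt,lqt,lqv,lqz,ltz,lvz] rk=25  ker:jpz,jvz,lnp,lnt,lpt,npt,npv,npz,nqz,ntz,qtz
∂3: piv[ejpz,ejvz,elnp,elnt,elpt,enpt,entz,lqtz] rk=8  ker:lnpt
rk∂_3=8

rank∂_3=8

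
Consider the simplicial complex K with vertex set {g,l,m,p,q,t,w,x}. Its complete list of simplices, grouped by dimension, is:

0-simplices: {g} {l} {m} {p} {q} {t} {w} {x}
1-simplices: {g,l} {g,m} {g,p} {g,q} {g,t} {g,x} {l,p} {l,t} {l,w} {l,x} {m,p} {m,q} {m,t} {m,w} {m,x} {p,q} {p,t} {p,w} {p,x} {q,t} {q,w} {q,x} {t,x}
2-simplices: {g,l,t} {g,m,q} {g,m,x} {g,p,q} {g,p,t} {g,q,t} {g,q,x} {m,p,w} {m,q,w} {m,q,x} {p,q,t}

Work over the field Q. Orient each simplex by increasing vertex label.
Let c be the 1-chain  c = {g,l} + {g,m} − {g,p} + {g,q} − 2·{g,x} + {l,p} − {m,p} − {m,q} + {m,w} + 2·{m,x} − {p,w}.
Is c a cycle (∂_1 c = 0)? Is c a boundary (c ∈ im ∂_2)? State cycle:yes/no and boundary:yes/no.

n_0=8 n_1=23 n_2=11  [Q]
∂1: piv[gl,gm,gp,gq,gt,gx,lw] rk=7  ker:lp,lt,lx,mp,mq,mt,mw,mx,pq,pt,pw,px,qt,qw,qx,tx
∂2: piv[glt,gmq,gmx,gpq,gpt,gqt,gqx,mpw,mqw] rk=9  ker:mqx,pqt
∂1c = 0
c vs im∂2: residual ≠ 0 ⇒ not boundary

cycle:yes boundary:no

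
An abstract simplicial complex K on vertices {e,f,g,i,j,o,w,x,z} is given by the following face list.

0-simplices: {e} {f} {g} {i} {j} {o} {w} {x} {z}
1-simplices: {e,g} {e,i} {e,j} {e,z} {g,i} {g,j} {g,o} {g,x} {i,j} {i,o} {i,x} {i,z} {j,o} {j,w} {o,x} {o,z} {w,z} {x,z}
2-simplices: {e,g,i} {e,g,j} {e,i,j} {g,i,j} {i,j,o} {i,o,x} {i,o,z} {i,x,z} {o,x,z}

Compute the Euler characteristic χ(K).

χ(K)=0

n_0=9 n_1=18 n_2=9
χ=+9−18+9=0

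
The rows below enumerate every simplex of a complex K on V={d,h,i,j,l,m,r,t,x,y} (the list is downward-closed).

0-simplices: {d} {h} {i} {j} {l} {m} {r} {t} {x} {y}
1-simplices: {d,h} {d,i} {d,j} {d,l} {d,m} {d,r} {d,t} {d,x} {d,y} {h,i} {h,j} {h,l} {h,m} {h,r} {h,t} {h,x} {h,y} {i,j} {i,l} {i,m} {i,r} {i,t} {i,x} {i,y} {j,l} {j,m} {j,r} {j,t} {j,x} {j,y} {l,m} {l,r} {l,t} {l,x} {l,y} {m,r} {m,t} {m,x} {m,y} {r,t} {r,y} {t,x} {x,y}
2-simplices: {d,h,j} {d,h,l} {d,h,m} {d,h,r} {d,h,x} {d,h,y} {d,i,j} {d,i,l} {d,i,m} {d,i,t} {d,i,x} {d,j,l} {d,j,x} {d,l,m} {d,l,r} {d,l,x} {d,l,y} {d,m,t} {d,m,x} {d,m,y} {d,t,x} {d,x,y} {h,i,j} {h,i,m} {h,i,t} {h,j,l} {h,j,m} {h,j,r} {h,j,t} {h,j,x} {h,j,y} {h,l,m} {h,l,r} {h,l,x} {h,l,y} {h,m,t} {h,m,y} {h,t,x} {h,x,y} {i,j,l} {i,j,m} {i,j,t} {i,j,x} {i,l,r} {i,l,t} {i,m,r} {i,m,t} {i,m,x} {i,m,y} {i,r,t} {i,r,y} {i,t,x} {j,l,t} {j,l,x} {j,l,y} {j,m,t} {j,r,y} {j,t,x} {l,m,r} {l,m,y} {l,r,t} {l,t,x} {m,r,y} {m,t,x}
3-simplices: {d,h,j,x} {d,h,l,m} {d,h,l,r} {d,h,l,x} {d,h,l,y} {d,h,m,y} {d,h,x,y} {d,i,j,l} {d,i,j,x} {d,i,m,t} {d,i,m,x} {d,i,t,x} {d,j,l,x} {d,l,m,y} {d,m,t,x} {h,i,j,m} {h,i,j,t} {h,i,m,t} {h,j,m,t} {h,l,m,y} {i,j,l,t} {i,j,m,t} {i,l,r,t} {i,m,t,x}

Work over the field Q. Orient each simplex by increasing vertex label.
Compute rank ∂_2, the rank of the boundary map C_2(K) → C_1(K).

n_0=10 n_1=43 n_2=64 n_3=24  [Q]
∂1: piv[dh,di,dj,dl,dm,dr,dt,dx,dy] rk=9  ker:hi,hj,hl,hm,hr,ht,hx,hy,ij,il,im,ir,it,ix,iy,jl,jm,jr,jt,jx,jy,lm,lr,lt,lx,ly,mr,mt,mx,my,rt,ry,tx,xy
∂2: piv[dhj,dhl,dhm,dhr,dhx,dhy,dij,dil,dim,dit,dix,djl,djx,dlm,dlr,dlx,dly,dmt,dmx,dmy,dtx,dxy,hij,hit,hjm,hjr,hjt,hjy,ilr,ilt,imr,imy,irt,iry] rk=34  ker:him,hjl,hjx,hlm,hlr,hlx,hly,hmt,hmy,htx,hxy,ijl,ijm,ijt,ijx,imt,imx,itx,jlt,jlx,jly,jmt,jry,jtx,lmr,lmy,lrt,ltx,mry,mtx
∂3: piv[dhjx,dhlm,dhlr,dhlx,dhly,dhmy,dhxy,dijl,dijx,dimt,dimx,ditx,djlx,dlmy,dmtx,hijm,hijt,himt,hjmt,ijlt,ilrt] rk=21  ker:hlmy,ijmt,imtx
rk∂_2=34

rank∂_2=34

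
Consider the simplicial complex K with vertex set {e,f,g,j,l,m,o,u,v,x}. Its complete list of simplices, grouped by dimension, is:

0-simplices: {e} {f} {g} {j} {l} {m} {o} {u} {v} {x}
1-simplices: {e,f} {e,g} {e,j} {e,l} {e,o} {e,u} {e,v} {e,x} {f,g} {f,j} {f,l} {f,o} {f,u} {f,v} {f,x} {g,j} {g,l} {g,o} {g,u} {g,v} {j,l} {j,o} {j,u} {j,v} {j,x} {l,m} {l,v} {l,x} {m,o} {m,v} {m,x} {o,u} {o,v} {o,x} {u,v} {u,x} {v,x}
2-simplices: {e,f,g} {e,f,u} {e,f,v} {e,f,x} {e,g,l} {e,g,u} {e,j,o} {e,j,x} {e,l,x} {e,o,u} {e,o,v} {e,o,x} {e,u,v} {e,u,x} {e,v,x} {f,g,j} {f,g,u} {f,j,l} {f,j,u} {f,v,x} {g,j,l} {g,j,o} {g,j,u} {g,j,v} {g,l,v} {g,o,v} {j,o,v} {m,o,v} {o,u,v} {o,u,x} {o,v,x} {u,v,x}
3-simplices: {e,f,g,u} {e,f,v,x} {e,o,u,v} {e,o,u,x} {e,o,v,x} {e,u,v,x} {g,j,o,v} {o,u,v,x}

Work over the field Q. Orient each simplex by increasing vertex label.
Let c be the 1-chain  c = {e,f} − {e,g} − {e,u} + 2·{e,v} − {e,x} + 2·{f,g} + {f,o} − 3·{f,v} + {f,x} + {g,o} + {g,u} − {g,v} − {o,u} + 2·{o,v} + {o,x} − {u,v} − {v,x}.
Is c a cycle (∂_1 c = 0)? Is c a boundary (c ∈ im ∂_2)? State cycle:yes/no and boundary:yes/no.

n_0=10 n_1=37 n_2=32 n_3=8  [Q]
∂1: piv[ef,eg,ej,el,eo,eu,ev,ex,lm] rk=9  ker:fg,fj,fl,fo,fu,fv,fx,gj,gl,go,gu,gv,jl,jo,ju,jv,jx,lv,lx,mo,mv,mx,ou,ov,ox,uv,ux,vx
∂2: piv[efg,efu,efv,efx,egl,egu,ejo,ejx,elx,eou,eov,eox,euv,eux,evx,fgj,fjl,fju,gjl,gjo,gjv,glv,gov,mov] rk=24  ker:fgu,fvx,gju,jov,ouv,oux,ovx,uvx
∂3: piv[efgu,efvx,eouv,eoux,eovx,euvx,gjov] rk=7  ker:ouvx
∂1c = 0
c vs im∂2: residual ≠ 0 ⇒ not boundary

cycle:yes boundary:no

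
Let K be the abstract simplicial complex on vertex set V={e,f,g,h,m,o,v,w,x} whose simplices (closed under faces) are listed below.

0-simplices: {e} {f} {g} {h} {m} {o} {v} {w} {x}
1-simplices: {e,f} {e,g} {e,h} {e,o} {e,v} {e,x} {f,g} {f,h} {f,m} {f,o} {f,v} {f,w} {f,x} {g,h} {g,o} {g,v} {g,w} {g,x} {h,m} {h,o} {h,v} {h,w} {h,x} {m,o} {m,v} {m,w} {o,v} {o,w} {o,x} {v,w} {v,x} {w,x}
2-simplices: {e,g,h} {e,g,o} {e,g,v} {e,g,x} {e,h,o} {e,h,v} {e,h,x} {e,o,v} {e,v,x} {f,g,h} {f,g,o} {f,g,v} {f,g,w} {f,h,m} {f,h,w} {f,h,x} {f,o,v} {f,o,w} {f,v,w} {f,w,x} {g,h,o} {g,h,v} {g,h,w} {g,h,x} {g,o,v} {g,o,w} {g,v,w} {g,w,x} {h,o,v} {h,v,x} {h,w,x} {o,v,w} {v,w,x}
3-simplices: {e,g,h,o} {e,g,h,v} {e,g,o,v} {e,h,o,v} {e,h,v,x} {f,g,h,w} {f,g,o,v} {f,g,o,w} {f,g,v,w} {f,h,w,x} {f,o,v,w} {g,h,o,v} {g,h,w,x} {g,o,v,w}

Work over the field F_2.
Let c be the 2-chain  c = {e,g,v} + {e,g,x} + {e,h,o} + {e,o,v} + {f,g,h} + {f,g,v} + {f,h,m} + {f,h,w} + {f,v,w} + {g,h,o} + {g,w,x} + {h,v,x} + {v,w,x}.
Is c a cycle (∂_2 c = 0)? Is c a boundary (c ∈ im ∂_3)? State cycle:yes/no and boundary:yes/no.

cycle:no boundary:no

n_0=9 n_1=32 n_2=33 n_3=14  [Z2]
∂1: piv[ef,eg,eh,eo,ev,ex,fm,fw] rk=8  ker:fg,fh,fo,fv,fx,gh,go,gv,gw,gx,hm,ho,hv,hw,hx,mo,mv,mw,ov,ow,ox,vw,vx,wx
∂2: piv[egh,ego,egv,egx,eho,ehv,ehx,eov,evx,fgh,fgo,fgv,fgw,fhm,fhw,fhx,fow,fvw,fwx] rk=19  ker:fov,gho,ghv,ghw,ghx,gov,gow,gvw,gwx,hov,hvx,hwx,ovw,vwx
∂3: piv[egho,eghv,egov,ehov,ehvx,fghw,fgov,fgow,fgvw,fhwx,fovw,ghwx] rk=12  ker:ghov,govw
∂2c = {e,h} + {e,x} + {f,h} + {f,m} + {g,o} + {g,w} + {h,m} + {h,v} + {h,w} + {h,x} + {o,v}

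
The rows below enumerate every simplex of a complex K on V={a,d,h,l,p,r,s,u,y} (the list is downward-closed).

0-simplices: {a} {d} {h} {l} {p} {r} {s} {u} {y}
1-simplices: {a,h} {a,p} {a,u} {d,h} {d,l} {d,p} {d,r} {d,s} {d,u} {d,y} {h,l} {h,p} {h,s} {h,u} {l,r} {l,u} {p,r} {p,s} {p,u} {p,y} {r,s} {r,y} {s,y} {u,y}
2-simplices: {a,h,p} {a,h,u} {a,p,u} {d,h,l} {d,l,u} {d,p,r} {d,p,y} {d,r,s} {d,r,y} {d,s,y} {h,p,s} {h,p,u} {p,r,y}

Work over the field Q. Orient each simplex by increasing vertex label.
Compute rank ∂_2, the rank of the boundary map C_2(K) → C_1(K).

rank∂_2=11

n_0=9 n_1=24 n_2=13  [Q]
∂1: piv[ah,ap,au,dh,dl,dr,ds,dy] rk=8  ker:dp,du,hl,hp,hs,hu,lr,lu,pr,ps,pu,py,rs,ry,sy,uy
∂2: piv[ahp,ahu,apu,dhl,dlu,dpr,dpy,drs,dry,dsy,hps] rk=11  ker:hpu,pry
rk∂_2=11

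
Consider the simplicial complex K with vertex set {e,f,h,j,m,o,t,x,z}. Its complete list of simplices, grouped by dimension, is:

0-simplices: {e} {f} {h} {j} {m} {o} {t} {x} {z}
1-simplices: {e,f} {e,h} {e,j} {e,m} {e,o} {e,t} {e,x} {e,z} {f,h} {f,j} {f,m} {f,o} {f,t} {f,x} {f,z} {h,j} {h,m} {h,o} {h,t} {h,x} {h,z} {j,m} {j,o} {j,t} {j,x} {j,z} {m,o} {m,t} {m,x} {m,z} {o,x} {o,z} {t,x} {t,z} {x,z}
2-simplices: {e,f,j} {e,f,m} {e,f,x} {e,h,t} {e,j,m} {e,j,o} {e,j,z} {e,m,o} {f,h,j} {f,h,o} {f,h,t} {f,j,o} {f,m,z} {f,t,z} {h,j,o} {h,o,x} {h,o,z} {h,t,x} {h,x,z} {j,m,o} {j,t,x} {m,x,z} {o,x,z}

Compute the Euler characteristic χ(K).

χ(K)=-3

n_0=9 n_1=35 n_2=23
χ=+9−35+23=-3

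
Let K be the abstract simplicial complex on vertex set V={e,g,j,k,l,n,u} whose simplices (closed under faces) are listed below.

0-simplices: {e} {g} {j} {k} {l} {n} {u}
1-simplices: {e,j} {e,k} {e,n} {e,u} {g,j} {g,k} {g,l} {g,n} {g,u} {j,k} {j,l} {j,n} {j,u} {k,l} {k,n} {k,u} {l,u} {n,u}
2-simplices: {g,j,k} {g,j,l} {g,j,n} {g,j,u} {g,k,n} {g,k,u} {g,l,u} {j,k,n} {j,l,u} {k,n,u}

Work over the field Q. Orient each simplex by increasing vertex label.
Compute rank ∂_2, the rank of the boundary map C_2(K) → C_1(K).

n_0=7 n_1=18 n_2=10  [Q]
∂1: piv[ej,ek,en,eu,gj,gl] rk=6  ker:gk,gn,gu,jk,jl,jn,ju,kl,kn,ku,lu,nu
∂2: piv[gjk,gjl,gjn,gju,gkn,gku,glu,knu] rk=8  ker:jkn,jlu
rk∂_2=8

rank∂_2=8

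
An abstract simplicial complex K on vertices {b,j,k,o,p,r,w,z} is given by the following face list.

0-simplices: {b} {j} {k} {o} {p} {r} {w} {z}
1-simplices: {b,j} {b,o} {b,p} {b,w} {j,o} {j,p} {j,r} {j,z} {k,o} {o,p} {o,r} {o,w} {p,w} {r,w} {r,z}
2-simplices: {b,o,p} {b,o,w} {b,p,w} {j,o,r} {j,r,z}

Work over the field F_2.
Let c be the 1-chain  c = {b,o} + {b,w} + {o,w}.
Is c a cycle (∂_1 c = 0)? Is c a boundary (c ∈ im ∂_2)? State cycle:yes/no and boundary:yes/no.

cycle:yes boundary:yes

n_0=8 n_1=15 n_2=5  [Z2]
∂1: piv[bj,bo,bp,bw,jr,jz,ko] rk=7  ker:jo,jp,op,or,ow,pw,rw,rz
∂2: piv[bop,bow,bpw,jor,jrz] rk=5
∂1c = 0
c vs im∂2: reduces to 0 ⇒ boundary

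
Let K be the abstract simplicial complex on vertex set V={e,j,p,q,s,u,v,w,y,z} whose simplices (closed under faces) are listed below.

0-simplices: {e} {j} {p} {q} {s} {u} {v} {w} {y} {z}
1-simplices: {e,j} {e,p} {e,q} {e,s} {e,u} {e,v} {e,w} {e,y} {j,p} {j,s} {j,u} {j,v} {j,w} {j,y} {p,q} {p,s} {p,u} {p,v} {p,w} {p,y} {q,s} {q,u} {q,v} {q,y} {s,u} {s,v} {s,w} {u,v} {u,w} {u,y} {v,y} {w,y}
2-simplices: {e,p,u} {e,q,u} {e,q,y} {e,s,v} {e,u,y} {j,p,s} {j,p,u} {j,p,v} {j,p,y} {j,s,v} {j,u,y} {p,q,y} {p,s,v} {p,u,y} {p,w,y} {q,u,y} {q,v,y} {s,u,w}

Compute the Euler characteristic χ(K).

χ(K)=-4

n_0=10 n_1=32 n_2=18
χ=+10−32+18=-4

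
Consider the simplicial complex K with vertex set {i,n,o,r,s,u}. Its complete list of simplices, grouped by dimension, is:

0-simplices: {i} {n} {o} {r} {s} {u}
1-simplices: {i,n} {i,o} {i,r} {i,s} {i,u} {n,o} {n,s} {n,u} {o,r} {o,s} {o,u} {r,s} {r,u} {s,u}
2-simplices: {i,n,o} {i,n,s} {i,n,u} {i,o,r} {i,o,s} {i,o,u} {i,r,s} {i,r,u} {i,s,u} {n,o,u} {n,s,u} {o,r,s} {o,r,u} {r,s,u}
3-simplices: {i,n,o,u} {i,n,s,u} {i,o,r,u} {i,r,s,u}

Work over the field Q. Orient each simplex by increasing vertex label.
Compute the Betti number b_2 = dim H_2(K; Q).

n_0=6 n_1=14 n_2=14 n_3=4  [Q]
∂1: piv[in,io,ir,is,iu] rk=5  ker:no,ns,nu,or,os,ou,rs,ru,su
∂2: piv[ino,ins,inu,ior,ios,iou,irs,iru,isu] rk=9  ker:nou,nsu,ors,oru,rsu
∂3: piv[inou,insu,ioru,irsu] rk=4
b_2=(14−9)−4=1

b_2=1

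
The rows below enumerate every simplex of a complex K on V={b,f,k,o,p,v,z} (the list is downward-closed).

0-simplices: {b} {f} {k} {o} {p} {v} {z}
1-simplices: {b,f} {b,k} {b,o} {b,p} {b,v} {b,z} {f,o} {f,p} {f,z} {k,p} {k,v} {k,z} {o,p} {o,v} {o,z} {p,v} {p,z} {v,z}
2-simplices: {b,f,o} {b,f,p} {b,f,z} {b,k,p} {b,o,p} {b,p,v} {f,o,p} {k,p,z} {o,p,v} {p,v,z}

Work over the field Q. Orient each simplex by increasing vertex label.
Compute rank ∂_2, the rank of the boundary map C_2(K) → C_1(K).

rank∂_2=9

n_0=7 n_1=18 n_2=10  [Q]
∂1: piv[bf,bk,bo,bp,bv,bz] rk=6  ker:fo,fp,fz,kp,kv,kz,op,ov,oz,pv,pz,vz
∂2: piv[bfo,bfp,bfz,bkp,bop,bpv,kpz,opv,pvz] rk=9  ker:fop
rk∂_2=9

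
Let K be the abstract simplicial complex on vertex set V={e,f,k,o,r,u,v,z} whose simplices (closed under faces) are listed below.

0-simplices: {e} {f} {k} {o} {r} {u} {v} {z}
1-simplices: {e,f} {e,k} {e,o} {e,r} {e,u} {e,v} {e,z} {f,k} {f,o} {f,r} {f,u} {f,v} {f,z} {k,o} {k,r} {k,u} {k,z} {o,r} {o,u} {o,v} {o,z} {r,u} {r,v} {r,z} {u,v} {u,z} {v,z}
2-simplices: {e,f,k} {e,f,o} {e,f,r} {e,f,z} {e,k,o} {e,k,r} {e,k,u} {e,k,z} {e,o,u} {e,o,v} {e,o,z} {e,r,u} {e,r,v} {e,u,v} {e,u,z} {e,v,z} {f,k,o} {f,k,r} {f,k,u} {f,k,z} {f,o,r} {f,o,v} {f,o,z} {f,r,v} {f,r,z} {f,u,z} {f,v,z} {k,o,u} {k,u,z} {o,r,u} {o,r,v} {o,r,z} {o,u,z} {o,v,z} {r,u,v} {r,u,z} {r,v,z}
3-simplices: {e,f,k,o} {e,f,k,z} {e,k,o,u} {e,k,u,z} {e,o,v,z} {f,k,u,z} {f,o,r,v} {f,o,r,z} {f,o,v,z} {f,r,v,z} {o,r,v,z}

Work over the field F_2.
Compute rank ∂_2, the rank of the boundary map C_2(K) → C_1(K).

rank∂_2=20

n_0=8 n_1=27 n_2=37 n_3=11  [Z2]
∂1: piv[ef,ek,eo,er,eu,ev,ez] rk=7  ker:fk,fo,fr,fu,fv,fz,ko,kr,ku,kz,or,ou,ov,oz,ru,rv,rz,uv,uz,vz
∂2: piv[efk,efo,efr,efz,eko,ekr,eku,ekz,eou,eov,eoz,eru,erv,euv,euz,evz,fku,for,fov,frz] rk=20  ker:fko,fkr,fkz,foz,frv,fuz,fvz,kou,kuz,oru,orv,orz,ouz,ovz,ruv,ruz,rvz
∂3: piv[efko,efkz,ekou,ekuz,eovz,fkuz,forv,forz,fovz,frvz] rk=10  ker:orvz
rk∂_2=20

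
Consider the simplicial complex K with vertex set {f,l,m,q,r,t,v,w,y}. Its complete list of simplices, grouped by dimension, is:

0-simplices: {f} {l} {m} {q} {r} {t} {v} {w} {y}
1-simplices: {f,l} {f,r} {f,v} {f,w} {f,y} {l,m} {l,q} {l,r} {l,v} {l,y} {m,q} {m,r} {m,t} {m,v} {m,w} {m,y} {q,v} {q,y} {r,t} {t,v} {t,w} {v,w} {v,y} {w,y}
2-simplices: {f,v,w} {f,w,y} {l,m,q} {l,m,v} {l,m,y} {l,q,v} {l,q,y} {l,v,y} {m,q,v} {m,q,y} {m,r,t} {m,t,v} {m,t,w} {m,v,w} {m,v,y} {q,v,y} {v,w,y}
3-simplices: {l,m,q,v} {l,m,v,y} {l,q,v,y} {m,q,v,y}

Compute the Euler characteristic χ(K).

n_0=9 n_1=24 n_2=17 n_3=4
χ=+9−24+17−4=-2

χ(K)=-2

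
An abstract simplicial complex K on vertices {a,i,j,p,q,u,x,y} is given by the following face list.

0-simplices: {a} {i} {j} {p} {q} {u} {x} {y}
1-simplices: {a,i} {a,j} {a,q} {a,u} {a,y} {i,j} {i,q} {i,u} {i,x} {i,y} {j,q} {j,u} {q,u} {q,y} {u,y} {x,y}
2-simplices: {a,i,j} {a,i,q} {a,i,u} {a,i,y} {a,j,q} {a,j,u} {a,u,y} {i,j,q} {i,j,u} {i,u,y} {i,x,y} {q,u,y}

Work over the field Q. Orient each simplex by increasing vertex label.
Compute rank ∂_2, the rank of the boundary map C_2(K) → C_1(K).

n_0=8 n_1=16 n_2=12  [Q]
∂1: piv[ai,aj,aq,au,ay,ix] rk=6  ker:ij,iq,iu,iy,jq,ju,qu,qy,uy,xy
∂2: piv[aij,aiq,aiu,aiy,ajq,aju,auy,ixy,quy] rk=9  ker:ijq,iju,iuy
rk∂_2=9

rank∂_2=9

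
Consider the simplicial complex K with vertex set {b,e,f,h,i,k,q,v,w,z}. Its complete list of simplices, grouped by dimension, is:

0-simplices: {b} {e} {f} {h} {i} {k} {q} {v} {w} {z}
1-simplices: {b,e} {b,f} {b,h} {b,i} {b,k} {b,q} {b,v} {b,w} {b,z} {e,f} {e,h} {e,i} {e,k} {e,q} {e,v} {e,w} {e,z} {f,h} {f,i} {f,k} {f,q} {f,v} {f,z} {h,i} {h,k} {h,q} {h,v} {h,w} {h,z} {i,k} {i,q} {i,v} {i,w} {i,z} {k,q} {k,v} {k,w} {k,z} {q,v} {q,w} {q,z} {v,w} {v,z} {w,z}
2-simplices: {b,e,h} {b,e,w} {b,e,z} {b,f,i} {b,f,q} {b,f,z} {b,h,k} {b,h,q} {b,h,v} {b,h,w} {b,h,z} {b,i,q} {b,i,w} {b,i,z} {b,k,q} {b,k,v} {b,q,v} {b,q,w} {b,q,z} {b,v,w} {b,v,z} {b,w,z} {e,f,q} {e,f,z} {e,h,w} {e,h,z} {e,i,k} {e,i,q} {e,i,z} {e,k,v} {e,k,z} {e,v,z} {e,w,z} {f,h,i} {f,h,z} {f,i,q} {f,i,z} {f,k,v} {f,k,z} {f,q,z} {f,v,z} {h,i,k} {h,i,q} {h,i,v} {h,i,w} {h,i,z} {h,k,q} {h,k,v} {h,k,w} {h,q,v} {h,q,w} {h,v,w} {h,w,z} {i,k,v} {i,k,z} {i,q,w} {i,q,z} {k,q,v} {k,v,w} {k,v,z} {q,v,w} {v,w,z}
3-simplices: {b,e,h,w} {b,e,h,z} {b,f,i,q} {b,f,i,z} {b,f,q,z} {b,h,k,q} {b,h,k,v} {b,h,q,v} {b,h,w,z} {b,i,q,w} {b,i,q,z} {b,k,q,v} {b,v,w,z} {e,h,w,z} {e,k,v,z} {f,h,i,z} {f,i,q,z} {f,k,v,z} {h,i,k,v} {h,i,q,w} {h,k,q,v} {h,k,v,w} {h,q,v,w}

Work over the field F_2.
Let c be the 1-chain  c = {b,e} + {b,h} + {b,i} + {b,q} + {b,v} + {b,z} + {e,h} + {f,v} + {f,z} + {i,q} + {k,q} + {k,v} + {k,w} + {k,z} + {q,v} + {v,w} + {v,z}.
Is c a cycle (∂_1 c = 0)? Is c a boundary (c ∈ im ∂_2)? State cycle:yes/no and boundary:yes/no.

n_0=10 n_1=44 n_2=62 n_3=23  [Z2]
∂1: piv[be,bf,bh,bi,bk,bq,bv,bw,bz] rk=9  ker:ef,eh,ei,ek,eq,ev,ew,ez,fh,fi,fk,fq,fv,fz,hi,hk,hq,hv,hw,hz,ik,iq,iv,iw,iz,kq,kv,kw,kz,qv,qw,qz,vw,vz,wz
∂2: piv[beh,bew,bez,bfi,bfq,bfz,bhk,bhq,bhv,bhw,bhz,biq,biw,biz,bkq,bkv,bqv,bqw,bqz,bvw,bvz,bwz,efq,efz,eik,eiq,ekv,ekz,evz,fhi,fhz,fkv,fkz,hiv,hkw] rk=35  ker:ehw,ehz,eiz,ewz,fiq,fiz,fqz,fvz,hik,hiq,hiw,hiz,hkq,hkv,hqv,hqw,hvw,hwz,ikv,ikz,iqw,iqz,kqv,kvw,kvz,qvw,vwz
∂3: piv[behw,behz,bfiq,bfiz,bfqz,bhkq,bhkv,bhqv,bhwz,biqw,biqz,bkqv,bvwz,ehwz,ekvz,fhiz,fkvz,hikv,hiqw,hkvw,hqvw] rk=21  ker:fiqz,hkqv
∂1c = 0
c vs im∂2: reduces to 0 ⇒ boundary

cycle:yes boundary:yes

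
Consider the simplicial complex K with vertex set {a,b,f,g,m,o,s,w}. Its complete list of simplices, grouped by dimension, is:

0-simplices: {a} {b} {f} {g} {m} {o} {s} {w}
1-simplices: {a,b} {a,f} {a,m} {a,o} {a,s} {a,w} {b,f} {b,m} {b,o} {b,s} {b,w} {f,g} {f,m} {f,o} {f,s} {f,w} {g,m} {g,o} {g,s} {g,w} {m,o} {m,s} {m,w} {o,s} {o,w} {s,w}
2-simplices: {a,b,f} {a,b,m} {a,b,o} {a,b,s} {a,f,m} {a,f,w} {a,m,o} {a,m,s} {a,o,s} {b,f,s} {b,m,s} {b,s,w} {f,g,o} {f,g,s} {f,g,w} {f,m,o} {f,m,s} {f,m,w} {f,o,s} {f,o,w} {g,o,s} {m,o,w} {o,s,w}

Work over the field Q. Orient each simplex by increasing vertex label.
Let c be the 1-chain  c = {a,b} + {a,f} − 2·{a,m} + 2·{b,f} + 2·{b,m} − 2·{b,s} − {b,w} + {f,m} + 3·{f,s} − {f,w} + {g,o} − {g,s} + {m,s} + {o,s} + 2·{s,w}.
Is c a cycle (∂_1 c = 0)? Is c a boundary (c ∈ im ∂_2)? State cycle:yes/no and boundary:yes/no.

cycle:yes boundary:yes

n_0=8 n_1=26 n_2=23  [Q]
∂1: piv[ab,af,am,ao,as,aw,fg] rk=7  ker:bf,bm,bo,bs,bw,fm,fo,fs,fw,gm,go,gs,gw,mo,ms,mw,os,ow,sw
∂2: piv[abf,abm,abo,abs,afm,afw,amo,ams,aos,bfs,bsw,fgo,fgs,fgw,fmo,fmw,fow,osw] rk=18  ker:bms,fms,fos,gos,mow
∂1c = 0
c vs im∂2: reduces to 0 ⇒ boundary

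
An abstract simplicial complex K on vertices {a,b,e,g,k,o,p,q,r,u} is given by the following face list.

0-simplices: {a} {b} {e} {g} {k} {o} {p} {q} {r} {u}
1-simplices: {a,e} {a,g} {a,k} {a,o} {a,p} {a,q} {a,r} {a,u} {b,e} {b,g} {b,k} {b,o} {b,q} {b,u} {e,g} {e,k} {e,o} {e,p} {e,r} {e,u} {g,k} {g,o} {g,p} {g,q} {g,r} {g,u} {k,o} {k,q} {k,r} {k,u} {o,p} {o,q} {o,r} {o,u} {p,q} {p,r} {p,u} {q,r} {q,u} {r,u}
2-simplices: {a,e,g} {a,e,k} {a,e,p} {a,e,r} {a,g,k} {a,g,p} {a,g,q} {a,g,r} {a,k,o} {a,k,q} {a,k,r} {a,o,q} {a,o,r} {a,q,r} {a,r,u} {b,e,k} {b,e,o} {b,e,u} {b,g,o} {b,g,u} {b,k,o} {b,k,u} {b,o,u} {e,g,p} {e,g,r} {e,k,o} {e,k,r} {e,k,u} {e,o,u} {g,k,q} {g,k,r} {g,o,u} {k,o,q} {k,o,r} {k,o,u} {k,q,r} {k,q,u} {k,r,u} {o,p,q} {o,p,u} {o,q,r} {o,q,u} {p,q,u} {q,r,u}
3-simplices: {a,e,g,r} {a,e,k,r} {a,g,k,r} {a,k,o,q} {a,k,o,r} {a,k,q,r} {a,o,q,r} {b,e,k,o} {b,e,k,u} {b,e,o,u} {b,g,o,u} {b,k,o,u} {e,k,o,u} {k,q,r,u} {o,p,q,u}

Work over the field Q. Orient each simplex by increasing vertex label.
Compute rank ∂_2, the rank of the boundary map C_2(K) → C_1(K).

rank∂_2=27

n_0=10 n_1=40 n_2=44 n_3=15  [Q]
∂1: piv[ae,ag,ak,ao,ap,aq,ar,au,be] rk=9  ker:bg,bk,bo,bq,bu,eg,ek,eo,ep,er,eu,gk,go,gp,gq,gr,gu,ko,kq,kr,ku,op,oq,or,ou,pq,pr,pu,qr,qu,ru
∂2: piv[aeg,aek,aep,aer,agk,agp,agq,agr,ako,akq,akr,aoq,aor,aqr,aru,bek,beo,beu,bgo,bgu,bko,bku,bou,kqu,kru,opq,opu] rk=27  ker:egp,egr,eko,ekr,eku,eou,gkq,gkr,gou,koq,kor,kou,kqr,oqr,oqu,pqu,qru
∂3: piv[aegr,aekr,agkr,akoq,akor,akqr,aoqr,beko,beku,beou,bgou,bkou,kqru,opqu] rk=14  ker:ekou
rk∂_2=27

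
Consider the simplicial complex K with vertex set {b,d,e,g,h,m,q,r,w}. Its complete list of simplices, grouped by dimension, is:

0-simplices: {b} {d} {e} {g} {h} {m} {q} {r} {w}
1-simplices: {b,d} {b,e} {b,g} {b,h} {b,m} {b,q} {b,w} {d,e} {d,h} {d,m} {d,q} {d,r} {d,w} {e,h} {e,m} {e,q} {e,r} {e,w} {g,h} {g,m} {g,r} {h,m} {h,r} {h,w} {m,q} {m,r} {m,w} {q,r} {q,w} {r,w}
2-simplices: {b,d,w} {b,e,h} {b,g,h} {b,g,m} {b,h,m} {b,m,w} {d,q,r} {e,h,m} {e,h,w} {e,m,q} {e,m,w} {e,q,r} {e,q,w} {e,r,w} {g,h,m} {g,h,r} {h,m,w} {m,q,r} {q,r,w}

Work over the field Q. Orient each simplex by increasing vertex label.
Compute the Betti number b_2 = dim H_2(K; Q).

n_0=9 n_1=30 n_2=19  [Q]
∂1: piv[bd,be,bg,bh,bm,bq,bw,dr] rk=8  ker:de,dh,dm,dq,dw,eh,em,eq,er,ew,gh,gm,gr,hm,hr,hw,mq,mr,mw,qr,qw,rw
∂2: piv[bdw,beh,bgh,bgm,bhm,bmw,dqr,ehm,ehw,emq,emw,eqr,eqw,erw,ghr,mqr] rk=16  ker:ghm,hmw,qrw
b_2=(19−16)−0=3

b_2=3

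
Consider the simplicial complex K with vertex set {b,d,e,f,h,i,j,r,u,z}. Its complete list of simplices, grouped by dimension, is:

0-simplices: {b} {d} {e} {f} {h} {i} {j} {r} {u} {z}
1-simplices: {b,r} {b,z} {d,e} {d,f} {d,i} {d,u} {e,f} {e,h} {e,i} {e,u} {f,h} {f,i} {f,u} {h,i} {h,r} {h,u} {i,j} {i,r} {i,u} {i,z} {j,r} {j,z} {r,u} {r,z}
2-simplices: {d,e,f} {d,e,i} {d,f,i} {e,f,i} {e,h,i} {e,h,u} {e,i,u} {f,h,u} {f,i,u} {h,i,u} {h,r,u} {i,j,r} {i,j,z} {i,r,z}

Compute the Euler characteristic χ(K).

n_0=10 n_1=24 n_2=14
χ=+10−24+14=0

χ(K)=0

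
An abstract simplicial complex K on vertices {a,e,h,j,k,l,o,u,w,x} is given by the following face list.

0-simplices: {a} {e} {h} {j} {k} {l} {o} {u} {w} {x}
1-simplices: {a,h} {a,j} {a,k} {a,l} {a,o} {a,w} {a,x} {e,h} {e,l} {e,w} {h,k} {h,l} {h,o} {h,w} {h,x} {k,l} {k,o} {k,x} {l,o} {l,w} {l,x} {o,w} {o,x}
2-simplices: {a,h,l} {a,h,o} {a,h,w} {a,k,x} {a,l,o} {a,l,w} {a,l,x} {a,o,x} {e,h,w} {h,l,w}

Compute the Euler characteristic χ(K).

n_0=10 n_1=23 n_2=10
χ=+10−23+10=-3

χ(K)=-3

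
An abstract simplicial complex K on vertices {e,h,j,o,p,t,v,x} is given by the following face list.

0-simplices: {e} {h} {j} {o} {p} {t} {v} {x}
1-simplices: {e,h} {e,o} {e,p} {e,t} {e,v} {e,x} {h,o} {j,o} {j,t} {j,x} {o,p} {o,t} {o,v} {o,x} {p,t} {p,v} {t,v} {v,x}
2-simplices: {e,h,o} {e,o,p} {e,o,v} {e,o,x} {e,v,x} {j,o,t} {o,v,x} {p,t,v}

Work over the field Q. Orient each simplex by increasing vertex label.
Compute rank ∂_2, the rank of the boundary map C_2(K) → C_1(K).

n_0=8 n_1=18 n_2=8  [Q]
∂1: piv[eh,eo,ep,et,ev,ex,jo] rk=7  ker:ho,jt,jx,op,ot,ov,ox,pt,pv,tv,vx
∂2: piv[eho,eop,eov,eox,evx,jot,ptv] rk=7  ker:ovx
rk∂_2=7

rank∂_2=7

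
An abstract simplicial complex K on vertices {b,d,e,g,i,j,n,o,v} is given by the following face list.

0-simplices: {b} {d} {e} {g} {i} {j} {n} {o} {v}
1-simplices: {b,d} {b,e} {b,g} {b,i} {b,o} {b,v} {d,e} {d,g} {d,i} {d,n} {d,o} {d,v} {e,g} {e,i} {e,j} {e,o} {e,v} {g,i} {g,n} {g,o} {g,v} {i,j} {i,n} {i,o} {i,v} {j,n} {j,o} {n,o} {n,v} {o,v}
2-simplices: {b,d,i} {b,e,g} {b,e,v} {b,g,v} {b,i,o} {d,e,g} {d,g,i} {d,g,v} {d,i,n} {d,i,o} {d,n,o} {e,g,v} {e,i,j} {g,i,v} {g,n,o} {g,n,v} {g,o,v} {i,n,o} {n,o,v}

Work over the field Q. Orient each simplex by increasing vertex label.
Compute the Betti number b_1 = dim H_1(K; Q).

b_1=6

n_0=9 n_1=30 n_2=19  [Q]
∂1: piv[bd,be,bg,bi,bo,bv,dn,ej] rk=8  ker:de,dg,di,do,dv,eg,ei,eo,ev,gi,gn,go,gv,ij,in,io,iv,jn,jo,no,nv,ov
∂2: piv[bdi,beg,bev,bgv,bio,deg,dgi,dgv,din,dio,dno,eij,giv,gno,gnv,gov] rk=16  ker:egv,ino,nov
b_1=(30−8)−16=6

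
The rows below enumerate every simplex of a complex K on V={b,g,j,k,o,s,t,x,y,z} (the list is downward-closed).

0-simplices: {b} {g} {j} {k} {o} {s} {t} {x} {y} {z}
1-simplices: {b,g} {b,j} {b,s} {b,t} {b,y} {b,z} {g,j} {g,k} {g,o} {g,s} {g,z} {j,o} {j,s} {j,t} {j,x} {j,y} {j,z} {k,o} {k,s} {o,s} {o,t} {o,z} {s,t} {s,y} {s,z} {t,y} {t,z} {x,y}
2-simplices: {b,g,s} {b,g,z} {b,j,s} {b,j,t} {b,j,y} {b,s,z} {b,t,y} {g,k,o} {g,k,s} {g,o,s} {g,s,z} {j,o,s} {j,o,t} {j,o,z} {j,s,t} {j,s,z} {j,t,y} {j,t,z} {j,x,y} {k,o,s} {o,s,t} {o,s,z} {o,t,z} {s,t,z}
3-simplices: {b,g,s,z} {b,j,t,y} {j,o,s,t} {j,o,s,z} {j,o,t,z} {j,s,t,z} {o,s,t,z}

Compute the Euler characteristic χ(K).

n_0=10 n_1=28 n_2=24 n_3=7
χ=+10−28+24−7=-1

χ(K)=-1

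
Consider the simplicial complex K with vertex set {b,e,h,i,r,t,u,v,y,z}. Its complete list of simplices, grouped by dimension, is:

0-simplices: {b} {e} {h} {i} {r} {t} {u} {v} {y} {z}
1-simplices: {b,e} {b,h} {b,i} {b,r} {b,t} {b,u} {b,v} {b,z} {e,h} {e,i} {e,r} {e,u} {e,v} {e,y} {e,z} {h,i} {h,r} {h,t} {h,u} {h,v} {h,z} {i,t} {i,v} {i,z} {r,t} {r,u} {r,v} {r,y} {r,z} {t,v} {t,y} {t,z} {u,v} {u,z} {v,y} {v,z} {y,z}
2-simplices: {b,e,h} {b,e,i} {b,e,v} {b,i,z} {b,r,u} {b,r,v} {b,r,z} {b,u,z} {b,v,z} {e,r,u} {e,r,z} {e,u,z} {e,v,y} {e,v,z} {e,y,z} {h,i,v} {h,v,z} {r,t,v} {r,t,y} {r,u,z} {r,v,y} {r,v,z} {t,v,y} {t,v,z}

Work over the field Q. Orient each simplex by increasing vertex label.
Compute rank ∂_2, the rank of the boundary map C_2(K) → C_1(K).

n_0=10 n_1=37 n_2=24  [Q]
∂1: piv[be,bh,bi,br,bt,bu,bv,bz,ey] rk=9  ker:eh,ei,er,eu,ev,ez,hi,hr,ht,hu,hv,hz,it,iv,iz,rt,ru,rv,ry,rz,tv,ty,tz,uv,uz,vy,vz,yz
∂2: piv[beh,bei,bev,biz,bru,brv,brz,buz,bvz,eru,erz,evy,evz,eyz,hiv,hvz,rtv,rty,rvy,tvz] rk=20  ker:euz,ruz,rvz,tvy
rk∂_2=20

rank∂_2=20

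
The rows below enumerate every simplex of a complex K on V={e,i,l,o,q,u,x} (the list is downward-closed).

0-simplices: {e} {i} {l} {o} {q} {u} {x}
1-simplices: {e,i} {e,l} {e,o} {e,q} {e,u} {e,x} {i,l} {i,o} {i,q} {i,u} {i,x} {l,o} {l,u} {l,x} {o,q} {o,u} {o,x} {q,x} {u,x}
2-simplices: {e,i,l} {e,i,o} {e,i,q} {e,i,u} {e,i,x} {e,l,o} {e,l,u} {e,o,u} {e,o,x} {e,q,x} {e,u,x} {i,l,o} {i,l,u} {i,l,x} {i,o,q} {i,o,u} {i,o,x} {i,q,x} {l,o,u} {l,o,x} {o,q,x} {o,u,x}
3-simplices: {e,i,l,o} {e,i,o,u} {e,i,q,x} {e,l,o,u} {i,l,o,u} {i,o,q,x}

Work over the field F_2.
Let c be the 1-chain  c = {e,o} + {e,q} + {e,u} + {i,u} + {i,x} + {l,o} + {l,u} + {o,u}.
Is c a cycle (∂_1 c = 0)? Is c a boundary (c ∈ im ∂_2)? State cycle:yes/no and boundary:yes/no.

cycle:no boundary:no

n_0=7 n_1=19 n_2=22 n_3=6  [Z2]
∂1: piv[ei,el,eo,eq,eu,ex] rk=6  ker:il,io,iq,iu,ix,lo,lu,lx,oq,ou,ox,qx,ux
∂2: piv[eil,eio,eiq,eiu,eix,elo,elu,eou,eox,eqx,eux,ilx,ioq] rk=13  ker:ilo,ilu,iou,iox,iqx,lou,lox,oqx,oux
∂3: piv[eilo,eiou,eiqx,elou,ilou,ioqx] rk=6
∂1c = {e} + {o} + {q} + {x}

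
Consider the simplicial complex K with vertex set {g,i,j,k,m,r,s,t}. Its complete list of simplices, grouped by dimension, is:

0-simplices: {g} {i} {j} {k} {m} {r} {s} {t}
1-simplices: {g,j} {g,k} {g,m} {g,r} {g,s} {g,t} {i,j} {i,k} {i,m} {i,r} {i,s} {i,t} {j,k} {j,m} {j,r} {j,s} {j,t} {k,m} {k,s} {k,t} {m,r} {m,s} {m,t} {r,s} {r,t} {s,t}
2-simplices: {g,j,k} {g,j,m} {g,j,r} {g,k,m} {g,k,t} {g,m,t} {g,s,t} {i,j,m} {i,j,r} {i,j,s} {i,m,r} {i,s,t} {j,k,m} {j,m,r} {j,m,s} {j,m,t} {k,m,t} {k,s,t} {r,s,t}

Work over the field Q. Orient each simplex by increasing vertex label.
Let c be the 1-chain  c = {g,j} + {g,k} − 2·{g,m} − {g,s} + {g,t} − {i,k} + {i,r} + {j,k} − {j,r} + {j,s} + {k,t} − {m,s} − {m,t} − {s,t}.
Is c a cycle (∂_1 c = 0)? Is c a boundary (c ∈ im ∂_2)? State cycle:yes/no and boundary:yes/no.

n_0=8 n_1=26 n_2=19  [Q]
∂1: piv[gj,gk,gm,gr,gs,gt,ij] rk=7  ker:ik,im,ir,is,it,jk,jm,jr,js,jt,km,ks,kt,mr,ms,mt,rs,rt,st
∂2: piv[gjk,gjm,gjr,gkm,gkt,gmt,gst,ijm,ijr,ijs,imr,ist,jms,jmt,kst,rst] rk=16  ker:jkm,jmr,kmt
∂1c = 0
c vs im∂2: residual ≠ 0 ⇒ not boundary

cycle:yes boundary:no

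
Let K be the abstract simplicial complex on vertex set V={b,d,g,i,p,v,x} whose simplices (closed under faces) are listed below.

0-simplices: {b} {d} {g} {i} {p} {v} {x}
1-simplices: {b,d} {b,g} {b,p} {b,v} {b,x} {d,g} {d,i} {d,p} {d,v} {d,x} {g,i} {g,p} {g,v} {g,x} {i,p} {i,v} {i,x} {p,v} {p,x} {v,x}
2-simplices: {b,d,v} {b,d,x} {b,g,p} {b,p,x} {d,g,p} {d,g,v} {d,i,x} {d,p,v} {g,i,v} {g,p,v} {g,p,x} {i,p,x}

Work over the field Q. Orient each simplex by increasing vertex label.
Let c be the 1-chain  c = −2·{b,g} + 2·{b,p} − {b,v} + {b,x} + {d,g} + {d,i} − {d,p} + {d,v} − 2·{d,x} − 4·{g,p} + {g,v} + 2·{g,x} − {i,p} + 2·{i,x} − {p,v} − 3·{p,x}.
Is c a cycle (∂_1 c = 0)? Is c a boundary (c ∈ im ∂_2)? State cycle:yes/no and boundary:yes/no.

cycle:yes boundary:yes

n_0=7 n_1=20 n_2=12  [Q]
∂1: piv[bd,bg,bp,bv,bx,di] rk=6  ker:dg,dp,dv,dx,gi,gp,gv,gx,ip,iv,ix,pv,px,vx
∂2: piv[bdv,bdx,bgp,bpx,dgp,dgv,dix,dpv,giv,gpx,ipx] rk=11  ker:gpv
∂1c = 0
c vs im∂2: reduces to 0 ⇒ boundary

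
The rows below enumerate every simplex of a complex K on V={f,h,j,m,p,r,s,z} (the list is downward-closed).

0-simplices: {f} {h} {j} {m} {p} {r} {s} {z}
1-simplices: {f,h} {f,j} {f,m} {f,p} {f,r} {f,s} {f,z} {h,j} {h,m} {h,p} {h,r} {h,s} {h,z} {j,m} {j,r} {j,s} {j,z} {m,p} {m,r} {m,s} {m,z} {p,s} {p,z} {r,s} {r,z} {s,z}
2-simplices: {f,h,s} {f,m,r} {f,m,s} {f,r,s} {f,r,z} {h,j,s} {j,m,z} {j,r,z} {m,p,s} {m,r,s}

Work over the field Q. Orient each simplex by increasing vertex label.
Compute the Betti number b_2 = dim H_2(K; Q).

n_0=8 n_1=26 n_2=10  [Q]
∂1: piv[fh,fj,fm,fp,fr,fs,fz] rk=7  ker:hj,hm,hp,hr,hs,hz,jm,jr,js,jz,mp,mr,ms,mz,ps,pz,rs,rz,sz
∂2: piv[fhs,fmr,fms,frs,frz,hjs,jmz,jrz,mps] rk=9  ker:mrs
b_2=(10−9)−0=1

b_2=1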